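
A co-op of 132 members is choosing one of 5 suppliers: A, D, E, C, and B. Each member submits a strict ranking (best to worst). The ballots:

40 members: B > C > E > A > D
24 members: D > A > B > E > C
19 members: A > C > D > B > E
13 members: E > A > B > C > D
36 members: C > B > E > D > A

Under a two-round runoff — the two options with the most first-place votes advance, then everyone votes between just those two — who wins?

Round 1 first-place votes: A 19, D 24, E 13, C 36, B 40.
B and C advance.
Runoff: B is preferred to C by 77 voters; C by 55.
B wins the runoff.

B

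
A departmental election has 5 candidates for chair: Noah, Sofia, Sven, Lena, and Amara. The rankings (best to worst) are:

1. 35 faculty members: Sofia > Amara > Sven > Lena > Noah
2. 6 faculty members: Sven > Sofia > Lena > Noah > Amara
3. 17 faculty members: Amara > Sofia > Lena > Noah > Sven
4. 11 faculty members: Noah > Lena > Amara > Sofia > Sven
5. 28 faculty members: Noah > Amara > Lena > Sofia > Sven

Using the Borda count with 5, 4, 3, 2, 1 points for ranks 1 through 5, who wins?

Noah: 35·1 + 6·2 + 17·2 + 11·5 + 28·5 = 276
Sofia: 35·5 + 6·4 + 17·4 + 11·2 + 28·2 = 345
Sven: 35·3 + 6·5 + 17·1 + 11·1 + 28·1 = 191
Lena: 35·2 + 6·3 + 17·3 + 11·4 + 28·3 = 267
Amara: 35·4 + 6·1 + 17·5 + 11·3 + 28·4 = 376
Amara has the highest Borda score (376).

Amara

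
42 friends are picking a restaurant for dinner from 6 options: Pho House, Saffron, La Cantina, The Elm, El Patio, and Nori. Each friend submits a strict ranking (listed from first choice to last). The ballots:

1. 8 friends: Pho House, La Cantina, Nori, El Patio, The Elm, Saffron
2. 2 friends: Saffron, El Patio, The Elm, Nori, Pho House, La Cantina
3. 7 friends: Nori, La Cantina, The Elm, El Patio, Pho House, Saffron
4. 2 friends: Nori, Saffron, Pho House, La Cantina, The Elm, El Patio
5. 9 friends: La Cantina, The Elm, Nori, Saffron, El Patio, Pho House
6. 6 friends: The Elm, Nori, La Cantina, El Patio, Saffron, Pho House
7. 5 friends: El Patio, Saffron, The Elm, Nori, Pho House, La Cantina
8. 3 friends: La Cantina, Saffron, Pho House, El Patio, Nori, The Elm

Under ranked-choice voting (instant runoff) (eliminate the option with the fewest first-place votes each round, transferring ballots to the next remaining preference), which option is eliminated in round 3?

El Patio

Round 1: Pho House 8, Saffron 2, La Cantina 12, The Elm 6, El Patio 5, Nori 9. Eliminate Saffron.
Round 2: Pho House 8, La Cantina 12, The Elm 6, El Patio 7, Nori 9. Eliminate The Elm.
Round 3: Pho House 8, La Cantina 12, El Patio 7, Nori 15. Eliminate El Patio.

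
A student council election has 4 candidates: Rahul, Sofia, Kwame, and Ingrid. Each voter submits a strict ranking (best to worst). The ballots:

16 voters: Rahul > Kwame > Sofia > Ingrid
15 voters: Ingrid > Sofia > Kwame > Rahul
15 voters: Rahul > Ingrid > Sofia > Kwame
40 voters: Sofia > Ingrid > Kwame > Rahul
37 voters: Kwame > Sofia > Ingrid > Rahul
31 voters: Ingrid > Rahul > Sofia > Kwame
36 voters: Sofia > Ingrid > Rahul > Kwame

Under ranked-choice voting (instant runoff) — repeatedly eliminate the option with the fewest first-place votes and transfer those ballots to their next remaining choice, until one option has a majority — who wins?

Sofia

Round 1: Rahul 31, Sofia 76, Kwame 37, Ingrid 46. Eliminate Rahul.
Round 2: Sofia 76, Kwame 53, Ingrid 61. Eliminate Kwame.
Round 3: Sofia 129, Ingrid 61. Sofia has a majority.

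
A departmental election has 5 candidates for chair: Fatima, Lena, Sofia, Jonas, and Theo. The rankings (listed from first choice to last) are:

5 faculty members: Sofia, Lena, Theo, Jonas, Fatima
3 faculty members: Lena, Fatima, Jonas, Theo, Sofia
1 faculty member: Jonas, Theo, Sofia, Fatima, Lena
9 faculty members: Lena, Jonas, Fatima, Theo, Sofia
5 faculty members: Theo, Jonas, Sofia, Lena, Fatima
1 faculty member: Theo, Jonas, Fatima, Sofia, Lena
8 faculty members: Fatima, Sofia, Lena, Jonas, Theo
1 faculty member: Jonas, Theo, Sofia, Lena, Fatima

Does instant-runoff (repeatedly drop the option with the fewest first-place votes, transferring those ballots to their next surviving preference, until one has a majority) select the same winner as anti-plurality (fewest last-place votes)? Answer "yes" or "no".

Instant-runoff — R1 Fatima 8, Lena 12, Sofia 5, Jonas 2, Theo 6 (Jonas out); R2 Fatima 8, Lena 12, Sofia 5, Theo 8 (Sofia out); R3 Fatima 8, Lena 17, Theo 8 (Lena winner). Winner: Lena.
Anti-plurality — last-place votes: Fatima 11, Lena 2, Sofia 12, Jonas 0, Theo 8. Winner: Jonas.
The two methods disagree.

no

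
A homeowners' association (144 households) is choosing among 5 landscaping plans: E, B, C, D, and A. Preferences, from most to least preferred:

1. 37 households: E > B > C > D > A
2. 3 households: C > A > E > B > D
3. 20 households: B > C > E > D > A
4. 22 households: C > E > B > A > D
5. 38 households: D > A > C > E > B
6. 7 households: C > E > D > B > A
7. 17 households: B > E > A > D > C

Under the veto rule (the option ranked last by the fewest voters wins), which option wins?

Last-place votes: E 0, B 38, C 17, D 25, A 64.
E is ranked last by the fewest voters, so E wins.

E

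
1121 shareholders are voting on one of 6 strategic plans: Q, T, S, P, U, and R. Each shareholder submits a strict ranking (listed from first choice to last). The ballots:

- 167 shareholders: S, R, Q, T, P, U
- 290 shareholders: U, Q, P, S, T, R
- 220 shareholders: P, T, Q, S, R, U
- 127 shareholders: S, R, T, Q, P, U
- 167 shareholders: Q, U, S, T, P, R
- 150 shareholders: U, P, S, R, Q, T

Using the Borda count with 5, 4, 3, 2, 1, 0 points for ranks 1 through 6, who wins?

Q

Q: 167·3 + 290·4 + 220·3 + 127·2 + 167·5 + 150·1 = 3560
T: 167·2 + 290·1 + 220·4 + 127·3 + 167·2 + 150·0 = 2219
S: 167·5 + 290·2 + 220·2 + 127·5 + 167·3 + 150·3 = 3441
P: 167·1 + 290·3 + 220·5 + 127·1 + 167·1 + 150·4 = 3031
U: 167·0 + 290·5 + 220·0 + 127·0 + 167·4 + 150·5 = 2868
R: 167·4 + 290·0 + 220·1 + 127·4 + 167·0 + 150·2 = 1696
Q has the highest Borda score (3560).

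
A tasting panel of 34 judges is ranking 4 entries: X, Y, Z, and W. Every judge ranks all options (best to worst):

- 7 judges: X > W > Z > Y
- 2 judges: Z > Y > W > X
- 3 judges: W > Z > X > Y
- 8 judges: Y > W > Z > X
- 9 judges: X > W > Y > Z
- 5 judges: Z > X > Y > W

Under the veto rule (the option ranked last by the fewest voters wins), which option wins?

W

Last-place votes: X 10, Y 10, Z 9, W 5.
W is ranked last by the fewest voters, so W wins.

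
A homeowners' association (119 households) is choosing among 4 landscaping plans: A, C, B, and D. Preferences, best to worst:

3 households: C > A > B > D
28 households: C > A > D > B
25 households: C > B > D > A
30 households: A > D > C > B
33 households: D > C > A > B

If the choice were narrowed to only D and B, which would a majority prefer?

Voters preferring D to B: 91; preferring B to D: 28.
D wins the head-to-head.

D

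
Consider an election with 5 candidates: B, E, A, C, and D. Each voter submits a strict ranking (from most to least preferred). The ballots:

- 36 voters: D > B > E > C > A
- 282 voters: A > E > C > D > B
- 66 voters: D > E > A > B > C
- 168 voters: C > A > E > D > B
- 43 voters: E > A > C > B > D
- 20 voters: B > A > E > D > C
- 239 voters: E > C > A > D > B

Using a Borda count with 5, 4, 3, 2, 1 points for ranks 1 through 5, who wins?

E

B: 36·4 + 282·1 + 66·2 + 168·1 + 43·2 + 20·5 + 239·1 = 1151
E: 36·3 + 282·4 + 66·4 + 168·3 + 43·5 + 20·3 + 239·5 = 3474
A: 36·1 + 282·5 + 66·3 + 168·4 + 43·4 + 20·4 + 239·3 = 3285
C: 36·2 + 282·3 + 66·1 + 168·5 + 43·3 + 20·1 + 239·4 = 2929
D: 36·5 + 282·2 + 66·5 + 168·2 + 43·1 + 20·2 + 239·2 = 1971
E has the highest Borda score (3474).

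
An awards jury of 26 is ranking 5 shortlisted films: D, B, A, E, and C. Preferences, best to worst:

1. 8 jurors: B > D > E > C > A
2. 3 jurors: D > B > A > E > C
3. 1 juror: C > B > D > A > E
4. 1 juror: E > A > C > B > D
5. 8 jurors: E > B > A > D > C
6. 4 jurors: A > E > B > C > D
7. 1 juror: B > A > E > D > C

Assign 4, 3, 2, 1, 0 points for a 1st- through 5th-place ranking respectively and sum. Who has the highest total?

D: 8·3 + 3·4 + 1·2 + 1·0 + 8·1 + 4·0 + 1·1 = 47
B: 8·4 + 3·3 + 1·3 + 1·1 + 8·3 + 4·2 + 1·4 = 81
A: 8·0 + 3·2 + 1·1 + 1·3 + 8·2 + 4·4 + 1·3 = 45
E: 8·2 + 3·1 + 1·0 + 1·4 + 8·4 + 4·3 + 1·2 = 69
C: 8·1 + 3·0 + 1·4 + 1·2 + 8·0 + 4·1 + 1·0 = 18
B has the highest Borda score (81).

B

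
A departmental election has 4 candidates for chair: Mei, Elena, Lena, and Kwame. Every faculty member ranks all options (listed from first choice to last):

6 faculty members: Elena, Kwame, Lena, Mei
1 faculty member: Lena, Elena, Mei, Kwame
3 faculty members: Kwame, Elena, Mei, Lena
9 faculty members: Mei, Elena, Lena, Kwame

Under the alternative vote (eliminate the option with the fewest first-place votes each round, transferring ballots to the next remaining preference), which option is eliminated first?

Round 1: Mei 9, Elena 6, Lena 1, Kwame 3. Eliminate Lena.

Lena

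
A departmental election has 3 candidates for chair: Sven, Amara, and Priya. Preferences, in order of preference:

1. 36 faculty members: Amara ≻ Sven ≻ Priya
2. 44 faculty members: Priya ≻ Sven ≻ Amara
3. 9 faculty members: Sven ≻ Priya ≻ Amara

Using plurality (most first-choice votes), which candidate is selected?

Priya

First-place votes: Sven 9, Amara 36, Priya 44.
Priya has the most first-place votes.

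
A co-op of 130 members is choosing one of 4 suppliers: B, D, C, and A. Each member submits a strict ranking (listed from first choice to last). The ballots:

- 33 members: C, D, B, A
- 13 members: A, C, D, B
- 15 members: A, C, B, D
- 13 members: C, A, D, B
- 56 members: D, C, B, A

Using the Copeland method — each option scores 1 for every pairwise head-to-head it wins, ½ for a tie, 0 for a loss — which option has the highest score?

B: beats A; loses to D and C → score 1.
D: beats B and A; loses to C → score 2.
C: beats B, D, and A → score 3.
A: loses to B, D, and C → score 0.
C has the best pairwise record.

C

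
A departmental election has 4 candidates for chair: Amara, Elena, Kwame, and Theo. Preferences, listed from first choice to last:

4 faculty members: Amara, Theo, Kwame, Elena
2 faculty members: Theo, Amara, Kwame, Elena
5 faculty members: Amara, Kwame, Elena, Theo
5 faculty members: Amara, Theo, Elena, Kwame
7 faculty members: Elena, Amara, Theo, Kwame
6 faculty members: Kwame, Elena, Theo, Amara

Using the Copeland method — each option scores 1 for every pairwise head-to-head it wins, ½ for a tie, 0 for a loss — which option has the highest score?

Amara: beats Elena, Kwame, and Theo → score 3.
Elena: beats Theo; loses to Amara and Kwame → score 1.
Kwame: beats Elena; loses to Amara and Theo → score 1.
Theo: beats Kwame; loses to Amara and Elena → score 1.
Amara has the best pairwise record.

Amara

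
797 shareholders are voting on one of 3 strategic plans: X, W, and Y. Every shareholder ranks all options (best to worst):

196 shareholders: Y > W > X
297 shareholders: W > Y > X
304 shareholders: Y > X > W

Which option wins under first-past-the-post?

First-place votes: X 0, W 297, Y 500.
Y has the most first-place votes.

Y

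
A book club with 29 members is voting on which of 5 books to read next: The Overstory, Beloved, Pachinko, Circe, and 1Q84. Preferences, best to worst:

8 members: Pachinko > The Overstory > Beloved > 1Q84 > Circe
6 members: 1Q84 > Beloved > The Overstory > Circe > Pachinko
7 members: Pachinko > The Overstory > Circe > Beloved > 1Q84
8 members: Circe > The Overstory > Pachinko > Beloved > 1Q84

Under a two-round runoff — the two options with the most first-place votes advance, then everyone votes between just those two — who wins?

Round 1 first-place votes: The Overstory 0, Beloved 0, Pachinko 15, Circe 8, 1Q84 6.
Pachinko and Circe advance.
Runoff: Pachinko is preferred to Circe by 15 voters; Circe by 14.
Pachinko wins the runoff.

Pachinko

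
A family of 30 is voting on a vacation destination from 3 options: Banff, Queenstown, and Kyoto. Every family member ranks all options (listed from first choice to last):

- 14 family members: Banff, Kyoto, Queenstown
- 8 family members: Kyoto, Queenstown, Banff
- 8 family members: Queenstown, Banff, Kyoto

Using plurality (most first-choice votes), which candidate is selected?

Banff

First-place votes: Banff 14, Queenstown 8, Kyoto 8.
Banff has the most first-place votes.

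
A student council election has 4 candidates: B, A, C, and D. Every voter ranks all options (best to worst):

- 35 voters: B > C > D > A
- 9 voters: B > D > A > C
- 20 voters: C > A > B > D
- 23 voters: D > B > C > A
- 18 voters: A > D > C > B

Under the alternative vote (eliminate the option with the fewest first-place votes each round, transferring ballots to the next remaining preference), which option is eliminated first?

Round 1: B 44, A 18, C 20, D 23. Eliminate A.

A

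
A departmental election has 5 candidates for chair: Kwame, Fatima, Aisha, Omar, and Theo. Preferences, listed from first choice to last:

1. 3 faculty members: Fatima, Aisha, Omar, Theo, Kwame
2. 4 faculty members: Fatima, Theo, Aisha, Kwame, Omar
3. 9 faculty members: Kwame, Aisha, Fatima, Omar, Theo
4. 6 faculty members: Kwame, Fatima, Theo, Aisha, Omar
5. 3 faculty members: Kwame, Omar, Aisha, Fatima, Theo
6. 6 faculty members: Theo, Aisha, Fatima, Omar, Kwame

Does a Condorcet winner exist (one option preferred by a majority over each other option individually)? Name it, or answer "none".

Kwame

Kwame vs Fatima: 18–13 for Kwame.
Kwame vs Aisha: 18–13 for Kwame.
Kwame vs Omar: 22–9 for Kwame.
Kwame vs Theo: 18–13 for Kwame.
Kwame beats every other option head-to-head.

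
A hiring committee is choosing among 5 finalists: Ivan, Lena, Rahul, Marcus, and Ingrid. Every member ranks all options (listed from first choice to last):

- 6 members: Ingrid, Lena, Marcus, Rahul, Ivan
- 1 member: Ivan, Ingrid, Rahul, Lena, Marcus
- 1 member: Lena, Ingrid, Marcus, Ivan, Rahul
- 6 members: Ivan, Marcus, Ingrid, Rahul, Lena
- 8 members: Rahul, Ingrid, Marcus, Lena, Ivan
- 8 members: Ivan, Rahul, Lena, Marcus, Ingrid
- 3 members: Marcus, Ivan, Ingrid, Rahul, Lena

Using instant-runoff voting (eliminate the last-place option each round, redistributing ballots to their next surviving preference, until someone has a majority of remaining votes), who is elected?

Ivan

Round 1: Ivan 15, Lena 1, Rahul 8, Marcus 3, Ingrid 6. Eliminate Lena.
Round 2: Ivan 15, Rahul 8, Marcus 3, Ingrid 7. Eliminate Marcus.
Round 3: Ivan 18, Rahul 8, Ingrid 7. Ivan has a majority.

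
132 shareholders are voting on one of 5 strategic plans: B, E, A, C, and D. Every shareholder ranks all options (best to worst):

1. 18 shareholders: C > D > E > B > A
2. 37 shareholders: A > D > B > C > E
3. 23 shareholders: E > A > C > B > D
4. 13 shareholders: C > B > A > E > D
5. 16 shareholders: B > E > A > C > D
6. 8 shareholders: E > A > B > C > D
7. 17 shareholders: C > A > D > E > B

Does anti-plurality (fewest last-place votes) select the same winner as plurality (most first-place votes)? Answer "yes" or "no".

Anti-plurality — last-place votes: B 17, E 37, A 18, C 0, D 60. Winner: C.
Plurality — first-place votes: B 16, E 31, A 37, C 48, D 0. Winner: C.
The two methods agree.

yes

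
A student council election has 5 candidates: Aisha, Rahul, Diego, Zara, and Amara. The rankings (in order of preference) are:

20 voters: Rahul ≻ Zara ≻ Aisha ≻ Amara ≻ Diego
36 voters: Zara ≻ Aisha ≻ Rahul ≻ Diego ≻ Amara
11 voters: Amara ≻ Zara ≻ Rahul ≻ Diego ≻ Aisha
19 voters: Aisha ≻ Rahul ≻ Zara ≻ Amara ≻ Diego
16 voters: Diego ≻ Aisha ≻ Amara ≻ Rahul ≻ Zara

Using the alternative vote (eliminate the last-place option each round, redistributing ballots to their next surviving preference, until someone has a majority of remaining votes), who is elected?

Zara

Round 1: Aisha 19, Rahul 20, Diego 16, Zara 36, Amara 11. Eliminate Amara.
Round 2: Aisha 19, Rahul 20, Diego 16, Zara 47. Eliminate Diego.
Round 3: Aisha 35, Rahul 20, Zara 47. Eliminate Rahul.
Round 4: Aisha 35, Zara 67. Zara has a majority.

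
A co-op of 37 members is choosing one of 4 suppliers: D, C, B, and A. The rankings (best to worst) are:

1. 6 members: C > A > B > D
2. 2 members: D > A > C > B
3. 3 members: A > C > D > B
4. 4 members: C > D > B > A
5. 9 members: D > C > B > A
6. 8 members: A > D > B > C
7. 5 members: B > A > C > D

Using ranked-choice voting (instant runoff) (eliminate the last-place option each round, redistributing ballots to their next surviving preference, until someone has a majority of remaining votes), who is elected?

A

Round 1: D 11, C 10, B 5, A 11. Eliminate B.
Round 2: D 11, C 10, A 16. Eliminate C.
Round 3: D 15, A 22. A has a majority.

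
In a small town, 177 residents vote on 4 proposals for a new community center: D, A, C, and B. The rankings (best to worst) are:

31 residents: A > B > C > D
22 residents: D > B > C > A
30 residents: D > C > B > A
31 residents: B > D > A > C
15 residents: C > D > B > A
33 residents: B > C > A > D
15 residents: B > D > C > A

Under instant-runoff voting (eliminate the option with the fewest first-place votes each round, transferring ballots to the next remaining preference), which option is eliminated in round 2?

Round 1: D 52, A 31, C 15, B 79. Eliminate C.
Round 2: D 67, A 31, B 79. Eliminate A.

A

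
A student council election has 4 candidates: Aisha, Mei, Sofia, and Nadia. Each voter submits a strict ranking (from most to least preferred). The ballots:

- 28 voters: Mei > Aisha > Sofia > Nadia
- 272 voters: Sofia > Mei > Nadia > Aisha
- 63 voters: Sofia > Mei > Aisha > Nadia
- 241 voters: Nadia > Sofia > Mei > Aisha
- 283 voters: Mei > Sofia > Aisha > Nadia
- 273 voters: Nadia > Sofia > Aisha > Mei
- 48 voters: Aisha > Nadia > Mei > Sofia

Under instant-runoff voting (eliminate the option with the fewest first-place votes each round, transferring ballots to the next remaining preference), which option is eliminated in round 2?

Round 1: Aisha 48, Mei 311, Sofia 335, Nadia 514. Eliminate Aisha.
Round 2: Mei 311, Sofia 335, Nadia 562. Eliminate Mei.

Mei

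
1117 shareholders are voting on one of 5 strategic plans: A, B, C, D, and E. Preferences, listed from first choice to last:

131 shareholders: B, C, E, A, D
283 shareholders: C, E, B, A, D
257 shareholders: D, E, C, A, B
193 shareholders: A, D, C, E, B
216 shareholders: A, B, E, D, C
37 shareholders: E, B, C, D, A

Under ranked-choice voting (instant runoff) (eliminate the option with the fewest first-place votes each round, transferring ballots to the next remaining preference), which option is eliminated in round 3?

Round 1: A 409, B 131, C 283, D 257, E 37. Eliminate E.
Round 2: A 409, B 168, C 283, D 257. Eliminate B.
Round 3: A 409, C 451, D 257. Eliminate D.

D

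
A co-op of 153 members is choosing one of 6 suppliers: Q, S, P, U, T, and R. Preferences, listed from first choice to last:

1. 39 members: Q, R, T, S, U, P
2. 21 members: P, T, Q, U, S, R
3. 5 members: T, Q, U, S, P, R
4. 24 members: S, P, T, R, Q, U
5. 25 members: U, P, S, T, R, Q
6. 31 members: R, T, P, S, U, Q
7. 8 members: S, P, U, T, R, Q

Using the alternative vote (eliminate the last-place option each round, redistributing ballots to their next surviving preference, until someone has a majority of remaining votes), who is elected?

Round 1: Q 39, S 32, P 21, U 25, T 5, R 31. Eliminate T.
Round 2: Q 44, S 32, P 21, U 25, R 31. Eliminate P.
Round 3: Q 65, S 32, U 25, R 31. Eliminate U.
Round 4: Q 65, S 57, R 31. Eliminate R.
Round 5: Q 65, S 88. S has a majority.

S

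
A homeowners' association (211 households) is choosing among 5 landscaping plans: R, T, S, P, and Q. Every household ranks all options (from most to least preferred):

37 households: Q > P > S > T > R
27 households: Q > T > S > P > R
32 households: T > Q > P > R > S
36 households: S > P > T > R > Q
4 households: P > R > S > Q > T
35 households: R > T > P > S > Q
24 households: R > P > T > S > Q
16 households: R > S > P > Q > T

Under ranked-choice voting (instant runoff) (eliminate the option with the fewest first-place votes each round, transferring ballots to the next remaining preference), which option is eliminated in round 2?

T

Round 1: R 75, T 32, S 36, P 4, Q 64. Eliminate P.
Round 2: R 79, T 32, S 36, Q 64. Eliminate T.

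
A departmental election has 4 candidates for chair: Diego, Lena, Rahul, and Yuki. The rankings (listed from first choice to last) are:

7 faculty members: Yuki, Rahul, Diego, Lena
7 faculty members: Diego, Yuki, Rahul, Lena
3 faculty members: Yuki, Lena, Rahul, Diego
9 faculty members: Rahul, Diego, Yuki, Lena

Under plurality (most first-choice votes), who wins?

First-place votes: Diego 7, Lena 0, Rahul 9, Yuki 10.
Yuki has the most first-place votes.

Yuki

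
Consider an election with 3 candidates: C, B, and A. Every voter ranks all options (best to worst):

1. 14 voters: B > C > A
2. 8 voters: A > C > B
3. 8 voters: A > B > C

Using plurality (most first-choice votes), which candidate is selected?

A

First-place votes: C 0, B 14, A 16.
A has the most first-place votes.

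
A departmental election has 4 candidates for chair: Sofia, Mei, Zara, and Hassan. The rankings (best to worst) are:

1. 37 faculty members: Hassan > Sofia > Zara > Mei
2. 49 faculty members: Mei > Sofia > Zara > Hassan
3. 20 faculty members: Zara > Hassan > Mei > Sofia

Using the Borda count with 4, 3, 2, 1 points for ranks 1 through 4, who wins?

Sofia

Sofia: 37·3 + 49·3 + 20·1 = 278
Mei: 37·1 + 49·4 + 20·2 = 273
Zara: 37·2 + 49·2 + 20·4 = 252
Hassan: 37·4 + 49·1 + 20·3 = 257
Sofia has the highest Borda score (278).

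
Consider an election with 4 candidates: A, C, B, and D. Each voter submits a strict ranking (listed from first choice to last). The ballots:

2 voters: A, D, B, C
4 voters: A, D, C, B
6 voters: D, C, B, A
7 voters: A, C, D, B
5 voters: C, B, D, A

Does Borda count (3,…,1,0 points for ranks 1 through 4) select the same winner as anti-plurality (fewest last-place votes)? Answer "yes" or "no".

Borda — scores: A 39, C 45, B 18, D 42. Winner: C.
Anti-plurality — last-place votes: A 11, C 2, B 11, D 0. Winner: D.
The two methods disagree.

no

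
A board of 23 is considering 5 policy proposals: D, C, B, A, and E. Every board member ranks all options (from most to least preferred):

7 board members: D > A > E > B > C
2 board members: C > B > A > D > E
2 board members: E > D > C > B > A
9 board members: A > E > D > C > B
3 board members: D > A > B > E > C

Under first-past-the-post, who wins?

D

First-place votes: D 10, C 2, B 0, A 9, E 2.
D has the most first-place votes.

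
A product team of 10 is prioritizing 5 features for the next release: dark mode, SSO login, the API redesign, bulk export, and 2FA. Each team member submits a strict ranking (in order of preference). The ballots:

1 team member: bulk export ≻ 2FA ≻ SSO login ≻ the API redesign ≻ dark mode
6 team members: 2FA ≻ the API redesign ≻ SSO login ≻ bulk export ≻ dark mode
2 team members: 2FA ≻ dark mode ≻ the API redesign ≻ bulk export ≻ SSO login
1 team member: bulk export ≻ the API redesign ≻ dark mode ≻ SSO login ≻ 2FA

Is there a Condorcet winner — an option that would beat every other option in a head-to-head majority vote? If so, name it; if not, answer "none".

2FA vs dark mode: 9–1 for 2FA.
2FA vs SSO login: 9–1 for 2FA.
2FA vs the API redesign: 9–1 for 2FA.
2FA vs bulk export: 8–2 for 2FA.
2FA beats every other option head-to-head.

2FA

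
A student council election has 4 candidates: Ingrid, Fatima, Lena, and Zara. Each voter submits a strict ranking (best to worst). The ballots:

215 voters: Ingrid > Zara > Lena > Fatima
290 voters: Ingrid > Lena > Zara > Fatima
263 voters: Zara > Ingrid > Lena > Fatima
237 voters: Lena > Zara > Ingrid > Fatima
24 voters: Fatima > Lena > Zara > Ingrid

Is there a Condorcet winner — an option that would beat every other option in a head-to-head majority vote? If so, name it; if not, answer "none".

none

Checking pairwise contests:
Zara beats Ingrid 524–505.
Ingrid beats Fatima 1005–24.
Ingrid beats Lena 768–261.
Lena beats Zara 551–478.
Every option loses at least one head-to-head, so there is no Condorcet winner.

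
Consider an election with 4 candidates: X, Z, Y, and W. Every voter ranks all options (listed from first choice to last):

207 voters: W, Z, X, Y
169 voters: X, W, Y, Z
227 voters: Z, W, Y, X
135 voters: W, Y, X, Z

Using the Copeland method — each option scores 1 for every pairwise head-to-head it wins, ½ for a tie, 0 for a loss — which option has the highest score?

X: beats Y; loses to Z and W → score 1.
Z: beats X and Y; loses to W → score 2.
Y: loses to X, Z, and W → score 0.
W: beats X, Z, and Y → score 3.
W has the best pairwise record.

W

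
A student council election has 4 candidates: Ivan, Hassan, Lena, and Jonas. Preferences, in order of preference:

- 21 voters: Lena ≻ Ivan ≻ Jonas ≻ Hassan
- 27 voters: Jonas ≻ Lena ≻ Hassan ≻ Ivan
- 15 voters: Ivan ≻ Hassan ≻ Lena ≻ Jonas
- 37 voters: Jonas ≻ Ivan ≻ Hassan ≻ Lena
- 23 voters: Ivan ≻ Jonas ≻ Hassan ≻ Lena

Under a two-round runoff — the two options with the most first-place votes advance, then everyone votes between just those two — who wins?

Round 1 first-place votes: Ivan 38, Hassan 0, Lena 21, Jonas 64.
Jonas and Ivan advance.
Runoff: Jonas is preferred to Ivan by 64 voters; Ivan by 59.
Jonas wins the runoff.

Jonas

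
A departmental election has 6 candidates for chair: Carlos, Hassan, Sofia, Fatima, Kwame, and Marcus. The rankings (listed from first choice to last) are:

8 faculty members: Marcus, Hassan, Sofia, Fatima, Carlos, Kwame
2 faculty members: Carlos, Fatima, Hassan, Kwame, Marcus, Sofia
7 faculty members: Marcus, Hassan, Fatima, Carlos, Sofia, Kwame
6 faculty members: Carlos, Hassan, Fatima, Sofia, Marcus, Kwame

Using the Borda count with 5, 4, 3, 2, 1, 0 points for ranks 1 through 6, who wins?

Carlos: 8·1 + 2·5 + 7·2 + 6·5 = 62
Hassan: 8·4 + 2·3 + 7·4 + 6·4 = 90
Sofia: 8·3 + 2·0 + 7·1 + 6·2 = 43
Fatima: 8·2 + 2·4 + 7·3 + 6·3 = 63
Kwame: 8·0 + 2·2 + 7·0 + 6·0 = 4
Marcus: 8·5 + 2·1 + 7·5 + 6·1 = 83
Hassan has the highest Borda score (90).

Hassan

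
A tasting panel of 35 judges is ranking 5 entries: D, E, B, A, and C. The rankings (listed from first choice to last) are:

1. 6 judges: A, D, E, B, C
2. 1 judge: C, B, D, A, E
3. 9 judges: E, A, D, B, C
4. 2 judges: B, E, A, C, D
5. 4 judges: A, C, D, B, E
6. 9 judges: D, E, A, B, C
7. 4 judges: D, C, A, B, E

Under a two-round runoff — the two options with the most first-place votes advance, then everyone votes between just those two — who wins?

Round 1 first-place votes: D 13, E 9, B 2, A 10, C 1.
D and A advance.
Runoff: D is preferred to A by 14 voters; A by 21.
A wins the runoff.

A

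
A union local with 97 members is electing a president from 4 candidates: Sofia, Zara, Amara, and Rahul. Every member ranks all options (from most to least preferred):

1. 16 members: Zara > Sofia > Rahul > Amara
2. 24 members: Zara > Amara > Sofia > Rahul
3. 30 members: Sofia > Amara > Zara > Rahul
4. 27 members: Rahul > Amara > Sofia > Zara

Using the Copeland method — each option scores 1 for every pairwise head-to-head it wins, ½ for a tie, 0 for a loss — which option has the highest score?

Sofia: beats Zara and Rahul; loses to Amara → score 2.
Zara: beats Rahul; loses to Sofia and Amara → score 1.
Amara: beats Sofia, Zara, and Rahul → score 3.
Rahul: loses to Sofia, Zara, and Amara → score 0.
Amara has the best pairwise record.

Amara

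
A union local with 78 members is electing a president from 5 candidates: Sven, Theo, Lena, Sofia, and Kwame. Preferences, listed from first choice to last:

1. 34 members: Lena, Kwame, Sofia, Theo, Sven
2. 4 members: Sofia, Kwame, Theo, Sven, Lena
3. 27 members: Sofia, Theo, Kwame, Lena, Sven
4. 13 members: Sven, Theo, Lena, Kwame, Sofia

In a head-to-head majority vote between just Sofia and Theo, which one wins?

Voters preferring Sofia to Theo: 65; preferring Theo to Sofia: 13.
Sofia wins the head-to-head.

Sofia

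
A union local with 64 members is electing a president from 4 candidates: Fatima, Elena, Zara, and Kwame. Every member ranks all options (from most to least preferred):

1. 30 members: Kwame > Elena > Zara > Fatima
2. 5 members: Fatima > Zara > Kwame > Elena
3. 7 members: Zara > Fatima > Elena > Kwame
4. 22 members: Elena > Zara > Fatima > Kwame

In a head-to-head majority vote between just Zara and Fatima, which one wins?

Zara

Voters preferring Zara to Fatima: 59; preferring Fatima to Zara: 5.
Zara wins the head-to-head.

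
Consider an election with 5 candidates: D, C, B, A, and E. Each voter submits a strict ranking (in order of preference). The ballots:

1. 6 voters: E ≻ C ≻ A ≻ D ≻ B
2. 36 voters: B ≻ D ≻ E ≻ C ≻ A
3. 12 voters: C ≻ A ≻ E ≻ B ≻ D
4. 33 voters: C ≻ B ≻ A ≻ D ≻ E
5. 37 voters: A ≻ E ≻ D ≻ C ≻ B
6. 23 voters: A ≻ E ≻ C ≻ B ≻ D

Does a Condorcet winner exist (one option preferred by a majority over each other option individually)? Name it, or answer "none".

none

Checking pairwise contests:
C beats D 74–73.
E beats C 102–45.
C beats B 111–36.
C beats A 87–60.
A beats E 105–42.
Every option loses at least one head-to-head, so there is no Condorcet winner.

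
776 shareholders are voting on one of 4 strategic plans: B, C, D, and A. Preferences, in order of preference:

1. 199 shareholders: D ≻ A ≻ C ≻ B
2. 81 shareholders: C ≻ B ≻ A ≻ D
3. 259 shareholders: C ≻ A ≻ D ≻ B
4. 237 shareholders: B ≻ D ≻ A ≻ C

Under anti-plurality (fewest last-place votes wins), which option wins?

Last-place votes: B 458, C 237, D 81, A 0.
A is ranked last by the fewest voters, so A wins.

A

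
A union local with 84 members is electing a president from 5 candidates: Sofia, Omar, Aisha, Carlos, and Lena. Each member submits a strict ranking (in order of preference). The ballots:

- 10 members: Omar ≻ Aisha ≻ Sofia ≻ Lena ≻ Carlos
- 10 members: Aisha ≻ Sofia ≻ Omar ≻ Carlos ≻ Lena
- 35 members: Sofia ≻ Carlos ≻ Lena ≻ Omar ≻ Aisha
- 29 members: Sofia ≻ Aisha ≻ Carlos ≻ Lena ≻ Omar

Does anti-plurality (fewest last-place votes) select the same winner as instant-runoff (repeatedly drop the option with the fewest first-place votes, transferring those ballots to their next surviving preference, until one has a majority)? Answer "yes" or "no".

Anti-plurality — last-place votes: Sofia 0, Omar 29, Aisha 35, Carlos 10, Lena 10. Winner: Sofia.
Instant-runoff — R1 Sofia 64, Omar 10, Aisha 10, Carlos 0, Lena 0 (Sofia winner). Winner: Sofia.
The two methods agree.

yes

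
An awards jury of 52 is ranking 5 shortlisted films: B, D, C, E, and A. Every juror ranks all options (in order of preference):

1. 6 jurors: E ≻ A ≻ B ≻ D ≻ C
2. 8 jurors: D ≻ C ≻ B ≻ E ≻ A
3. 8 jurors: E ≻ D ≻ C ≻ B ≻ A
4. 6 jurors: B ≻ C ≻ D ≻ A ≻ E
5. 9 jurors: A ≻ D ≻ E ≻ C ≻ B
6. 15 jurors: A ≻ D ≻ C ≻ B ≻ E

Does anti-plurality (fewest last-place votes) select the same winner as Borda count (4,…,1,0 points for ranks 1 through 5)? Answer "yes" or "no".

Anti-plurality — last-place votes: B 9, D 0, C 6, E 21, A 16. Winner: D.
Borda — scores: B 75, D 146, C 97, E 82, A 120. Winner: D.
The two methods agree.

yes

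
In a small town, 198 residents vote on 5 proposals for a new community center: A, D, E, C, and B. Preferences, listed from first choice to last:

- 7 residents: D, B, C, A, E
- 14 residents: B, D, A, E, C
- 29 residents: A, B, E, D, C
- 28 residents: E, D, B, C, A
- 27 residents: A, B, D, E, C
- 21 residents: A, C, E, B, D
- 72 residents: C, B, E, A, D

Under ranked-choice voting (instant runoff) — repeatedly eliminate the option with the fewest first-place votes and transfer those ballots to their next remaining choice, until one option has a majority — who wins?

C

Round 1: A 77, D 7, E 28, C 72, B 14. Eliminate D.
Round 2: A 77, E 28, C 72, B 21. Eliminate B.
Round 3: A 91, E 28, C 79. Eliminate E.
Round 4: A 91, C 107. C has a majority.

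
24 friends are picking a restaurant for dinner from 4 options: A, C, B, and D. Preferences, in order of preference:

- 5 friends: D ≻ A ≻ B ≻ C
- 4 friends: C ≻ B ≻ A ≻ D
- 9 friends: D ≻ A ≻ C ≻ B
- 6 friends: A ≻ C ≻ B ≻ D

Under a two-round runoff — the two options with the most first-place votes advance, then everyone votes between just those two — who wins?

Round 1 first-place votes: A 6, C 4, B 0, D 14.
D and A advance.
Runoff: D is preferred to A by 14 voters; A by 10.
D wins the runoff.

D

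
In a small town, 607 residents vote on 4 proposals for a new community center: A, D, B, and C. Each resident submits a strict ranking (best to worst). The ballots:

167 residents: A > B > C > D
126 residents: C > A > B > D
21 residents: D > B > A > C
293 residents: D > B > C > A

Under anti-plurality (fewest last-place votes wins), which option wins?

B

Last-place votes: A 293, D 293, B 0, C 21.
B is ranked last by the fewest voters, so B wins.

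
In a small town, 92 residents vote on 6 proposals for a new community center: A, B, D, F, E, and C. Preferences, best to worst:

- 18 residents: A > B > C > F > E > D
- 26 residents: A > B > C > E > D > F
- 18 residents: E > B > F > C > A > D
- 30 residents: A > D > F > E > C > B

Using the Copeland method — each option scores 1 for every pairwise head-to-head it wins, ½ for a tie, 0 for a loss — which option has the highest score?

A

A: beats B, D, F, E, and C → score 5.
B: beats D, F, and C; loses to A and E → score 3.
D: beats F; loses to A, B, E, and C → score 1.
F: beats E and C; loses to A, B, and D → score 2.
E: beats B, D, and C; loses to A and F → score 3.
C: beats D; loses to A, B, F, and E → score 1.
A has the best pairwise record.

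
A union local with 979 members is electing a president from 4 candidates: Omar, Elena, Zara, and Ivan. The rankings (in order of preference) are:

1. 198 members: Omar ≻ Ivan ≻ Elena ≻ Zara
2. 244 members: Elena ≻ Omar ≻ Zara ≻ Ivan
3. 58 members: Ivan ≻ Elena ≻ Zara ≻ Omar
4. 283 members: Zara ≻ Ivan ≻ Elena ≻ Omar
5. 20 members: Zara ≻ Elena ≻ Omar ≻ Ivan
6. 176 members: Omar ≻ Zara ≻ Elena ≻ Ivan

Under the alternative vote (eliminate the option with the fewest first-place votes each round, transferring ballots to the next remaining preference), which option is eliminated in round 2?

Round 1: Omar 374, Elena 244, Zara 303, Ivan 58. Eliminate Ivan.
Round 2: Omar 374, Elena 302, Zara 303. Eliminate Elena.

Elena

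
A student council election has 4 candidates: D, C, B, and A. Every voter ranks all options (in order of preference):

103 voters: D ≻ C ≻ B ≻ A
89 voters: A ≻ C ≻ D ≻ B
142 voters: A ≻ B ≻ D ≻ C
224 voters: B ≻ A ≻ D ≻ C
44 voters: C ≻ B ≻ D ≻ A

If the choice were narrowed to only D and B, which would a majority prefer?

Voters preferring D to B: 192; preferring B to D: 410.
B wins the head-to-head.

B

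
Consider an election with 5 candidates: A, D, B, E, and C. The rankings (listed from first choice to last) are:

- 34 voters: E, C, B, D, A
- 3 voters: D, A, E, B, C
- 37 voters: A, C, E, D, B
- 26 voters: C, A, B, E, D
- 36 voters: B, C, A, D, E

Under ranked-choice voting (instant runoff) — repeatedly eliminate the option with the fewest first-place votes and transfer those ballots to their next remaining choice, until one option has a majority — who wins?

B

Round 1: A 37, D 3, B 36, E 34, C 26. Eliminate D.
Round 2: A 40, B 36, E 34, C 26. Eliminate C.
Round 3: A 66, B 36, E 34. Eliminate E.
Round 4: A 66, B 70. B has a majority.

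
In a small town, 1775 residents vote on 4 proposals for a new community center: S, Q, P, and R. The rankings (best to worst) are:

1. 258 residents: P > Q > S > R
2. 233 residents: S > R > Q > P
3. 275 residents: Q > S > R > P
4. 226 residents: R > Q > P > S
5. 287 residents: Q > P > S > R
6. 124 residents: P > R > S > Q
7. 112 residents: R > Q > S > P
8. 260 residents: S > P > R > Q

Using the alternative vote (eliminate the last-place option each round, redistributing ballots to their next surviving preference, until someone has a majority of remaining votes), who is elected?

Q

Round 1: S 493, Q 562, P 382, R 338. Eliminate R.
Round 2: S 493, Q 900, P 382. Q has a majority.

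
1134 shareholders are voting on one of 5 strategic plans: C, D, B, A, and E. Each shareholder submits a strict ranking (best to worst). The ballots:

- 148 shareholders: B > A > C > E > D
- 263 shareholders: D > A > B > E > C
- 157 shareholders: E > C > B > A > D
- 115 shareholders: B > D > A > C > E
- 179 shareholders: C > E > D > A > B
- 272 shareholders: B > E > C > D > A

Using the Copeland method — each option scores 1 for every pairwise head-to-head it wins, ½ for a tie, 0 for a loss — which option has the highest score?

B

C: beats D and A; loses to B and E → score 2.
D: beats A; loses to C, B, and E → score 1.
B: beats C, D, A, and E → score 4.
A: loses to C, D, B, and E → score 0.
E: beats C, D, and A; loses to B → score 3.
B has the best pairwise record.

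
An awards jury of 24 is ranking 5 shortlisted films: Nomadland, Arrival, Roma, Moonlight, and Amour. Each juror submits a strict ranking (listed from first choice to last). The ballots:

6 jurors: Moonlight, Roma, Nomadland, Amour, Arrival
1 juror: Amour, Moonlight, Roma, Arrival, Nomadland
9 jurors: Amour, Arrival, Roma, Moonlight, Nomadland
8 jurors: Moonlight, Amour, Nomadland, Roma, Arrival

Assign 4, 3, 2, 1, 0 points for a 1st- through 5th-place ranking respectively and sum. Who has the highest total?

Nomadland: 6·2 + 1·0 + 9·0 + 8·2 = 28
Arrival: 6·0 + 1·1 + 9·3 + 8·0 = 28
Roma: 6·3 + 1·2 + 9·2 + 8·1 = 46
Moonlight: 6·4 + 1·3 + 9·1 + 8·4 = 68
Amour: 6·1 + 1·4 + 9·4 + 8·3 = 70
Amour has the highest Borda score (70).

Amour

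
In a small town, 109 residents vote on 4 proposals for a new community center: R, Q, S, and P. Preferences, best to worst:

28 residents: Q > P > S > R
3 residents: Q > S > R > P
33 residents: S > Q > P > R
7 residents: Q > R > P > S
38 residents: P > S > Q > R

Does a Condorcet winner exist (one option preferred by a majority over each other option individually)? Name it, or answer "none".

none

Checking pairwise contests:
Q beats R 109–0.
S beats Q 71–38.
P beats S 73–36.
Q beats P 71–38.
Every option loses at least one head-to-head, so there is no Condorcet winner.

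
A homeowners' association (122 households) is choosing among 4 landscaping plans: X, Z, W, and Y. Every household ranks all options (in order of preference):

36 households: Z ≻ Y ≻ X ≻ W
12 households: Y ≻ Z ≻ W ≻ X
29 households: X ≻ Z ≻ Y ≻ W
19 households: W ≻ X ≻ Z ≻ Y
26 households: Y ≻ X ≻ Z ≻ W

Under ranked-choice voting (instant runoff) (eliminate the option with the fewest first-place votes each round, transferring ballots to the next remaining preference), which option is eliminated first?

Round 1: X 29, Z 36, W 19, Y 38. Eliminate W.

W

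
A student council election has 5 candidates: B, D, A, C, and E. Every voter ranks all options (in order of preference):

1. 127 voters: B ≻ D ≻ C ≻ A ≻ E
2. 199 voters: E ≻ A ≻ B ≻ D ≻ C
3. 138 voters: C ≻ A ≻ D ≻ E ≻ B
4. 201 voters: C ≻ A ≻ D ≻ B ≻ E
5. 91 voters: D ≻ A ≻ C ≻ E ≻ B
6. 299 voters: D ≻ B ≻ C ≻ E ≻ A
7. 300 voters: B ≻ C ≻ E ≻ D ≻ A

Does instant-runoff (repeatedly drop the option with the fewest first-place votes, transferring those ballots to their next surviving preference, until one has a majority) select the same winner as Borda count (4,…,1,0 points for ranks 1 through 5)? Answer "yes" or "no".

no

Instant-runoff — R1 B 427, D 390, A 0, C 339, E 199 (A out); R2 B 427, D 390, C 339, E 199 (E out); R3 B 626, D 390, C 339 (C out); R4 B 626, D 729 (D winner). Winner: D.
Borda — scores: B 3204, D 3118, A 2014, C 3290, E 1924. Winner: C.
The two methods disagree.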